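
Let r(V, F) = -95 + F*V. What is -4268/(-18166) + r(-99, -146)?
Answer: 130424931/9083 ≈ 14359.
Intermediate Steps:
-4268/(-18166) + r(-99, -146) = -4268/(-18166) + (-95 - 146*(-99)) = -4268*(-1/18166) + (-95 + 14454) = 2134/9083 + 14359 = 130424931/9083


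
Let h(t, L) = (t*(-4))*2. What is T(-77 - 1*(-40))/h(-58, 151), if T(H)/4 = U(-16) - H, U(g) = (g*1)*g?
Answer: 293/116 ≈ 2.5259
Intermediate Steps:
h(t, L) = -8*t (h(t, L) = -4*t*2 = -8*t)
U(g) = g**2 (U(g) = g*g = g**2)
T(H) = 1024 - 4*H (T(H) = 4*((-16)**2 - H) = 4*(256 - H) = 1024 - 4*H)
T(-77 - 1*(-40))/h(-58, 151) = (1024 - 4*(-77 - 1*(-40)))/((-8*(-58))) = (1024 - 4*(-77 + 40))/464 = (1024 - 4*(-37))*(1/464) = (1024 + 148)*(1/464) = 1172*(1/464) = 293/116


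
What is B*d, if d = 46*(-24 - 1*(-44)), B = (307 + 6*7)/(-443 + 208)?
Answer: -64216/47 ≈ -1366.3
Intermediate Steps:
B = -349/235 (B = (307 + 42)/(-235) = 349*(-1/235) = -349/235 ≈ -1.4851)
d = 920 (d = 46*(-24 + 44) = 46*20 = 920)
B*d = -349/235*920 = -64216/47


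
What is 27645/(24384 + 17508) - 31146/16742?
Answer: -140322607/116892644 ≈ -1.2004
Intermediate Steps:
27645/(24384 + 17508) - 31146/16742 = 27645/41892 - 31146*1/16742 = 27645*(1/41892) - 15573/8371 = 9215/13964 - 15573/8371 = -140322607/116892644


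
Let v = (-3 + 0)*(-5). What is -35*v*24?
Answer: -12600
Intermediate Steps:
v = 15 (v = -3*(-5) = 15)
-35*v*24 = -35*15*24 = -525*24 = -12600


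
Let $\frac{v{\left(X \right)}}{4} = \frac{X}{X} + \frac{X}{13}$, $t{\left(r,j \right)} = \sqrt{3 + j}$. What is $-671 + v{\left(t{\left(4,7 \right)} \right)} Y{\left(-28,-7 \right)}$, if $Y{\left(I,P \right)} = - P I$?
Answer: $-1455 - \frac{784 \sqrt{10}}{13} \approx -1645.7$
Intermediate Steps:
$Y{\left(I,P \right)} = - I P$
$v{\left(X \right)} = 4 + \frac{4 X}{13}$ ($v{\left(X \right)} = 4 \left(\frac{X}{X} + \frac{X}{13}\right) = 4 \left(1 + X \frac{1}{13}\right) = 4 \left(1 + \frac{X}{13}\right) = 4 + \frac{4 X}{13}$)
$-671 + v{\left(t{\left(4,7 \right)} \right)} Y{\left(-28,-7 \right)} = -671 + \left(4 + \frac{4 \sqrt{3 + 7}}{13}\right) \left(\left(-1\right) \left(-28\right) \left(-7\right)\right) = -671 + \left(4 + \frac{4 \sqrt{10}}{13}\right) \left(-196\right) = -671 - \left(784 + \frac{784 \sqrt{10}}{13}\right) = -1455 - \frac{784 \sqrt{10}}{13}$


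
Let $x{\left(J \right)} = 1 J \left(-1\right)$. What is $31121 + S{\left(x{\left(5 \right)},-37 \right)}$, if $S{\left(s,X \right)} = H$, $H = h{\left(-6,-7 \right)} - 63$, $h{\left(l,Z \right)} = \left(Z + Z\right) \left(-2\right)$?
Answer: $31086$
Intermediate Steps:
$h{\left(l,Z \right)} = - 4 Z$ ($h{\left(l,Z \right)} = 2 Z \left(-2\right) = - 4 Z$)
$x{\left(J \right)} = - J$ ($x{\left(J \right)} = J \left(-1\right) = - J$)
$H = -35$ ($H = \left(-4\right) \left(-7\right) - 63 = 28 - 63 = -35$)
$S{\left(s,X \right)} = -35$
$31121 + S{\left(x{\left(5 \right)},-37 \right)} = 31121 - 35 = 31086$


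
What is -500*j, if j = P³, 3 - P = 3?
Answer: 0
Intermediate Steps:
P = 0 (P = 3 - 1*3 = 3 - 3 = 0)
j = 0 (j = 0³ = 0)
-500*j = -500*0 = 0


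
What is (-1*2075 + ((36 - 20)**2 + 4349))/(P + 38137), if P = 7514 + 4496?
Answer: 2530/50147 ≈ 0.050452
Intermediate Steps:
P = 12010
(-1*2075 + ((36 - 20)**2 + 4349))/(P + 38137) = (-1*2075 + ((36 - 20)**2 + 4349))/(12010 + 38137) = (-2075 + (16**2 + 4349))/50147 = (-2075 + (256 + 4349))*(1/50147) = (-2075 + 4605)*(1/50147) = 2530*(1/50147) = 2530/50147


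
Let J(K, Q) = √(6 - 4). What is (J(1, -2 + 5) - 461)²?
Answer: (461 - √2)² ≈ 2.1122e+5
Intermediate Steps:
J(K, Q) = √2
(J(1, -2 + 5) - 461)² = (√2 - 461)² = (-461 + √2)²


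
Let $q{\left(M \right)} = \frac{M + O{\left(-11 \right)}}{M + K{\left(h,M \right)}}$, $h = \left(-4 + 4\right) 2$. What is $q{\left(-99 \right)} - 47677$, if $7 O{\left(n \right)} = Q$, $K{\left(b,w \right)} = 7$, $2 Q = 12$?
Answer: $- \frac{30703301}{644} \approx -47676.0$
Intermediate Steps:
$h = 0$ ($h = 0 \cdot 2 = 0$)
$Q = 6$ ($Q = \frac{1}{2} \cdot 12 = 6$)
$O{\left(n \right)} = \frac{6}{7}$ ($O{\left(n \right)} = \frac{1}{7} \cdot 6 = \frac{6}{7}$)
$q{\left(M \right)} = \frac{\frac{6}{7} + M}{7 + M}$ ($q{\left(M \right)} = \frac{M + \frac{6}{7}}{M + 7} = \frac{\frac{6}{7} + M}{7 + M}$)
$q{\left(-99 \right)} - 47677 = \frac{\frac{6}{7} - 99}{7 - 99} - 47677 = \frac{1}{-92} \left(- \frac{687}{7}\right) - 47677 = \left(- \frac{1}{92}\right) \left(- \frac{687}{7}\right) - 47677 = \frac{687}{644} - 47677 = - \frac{30703301}{644}$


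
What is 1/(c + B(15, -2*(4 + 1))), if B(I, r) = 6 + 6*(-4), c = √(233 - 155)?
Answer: -3/41 - √78/246 ≈ -0.10907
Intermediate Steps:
c = √78 ≈ 8.8318
B(I, r) = -18 (B(I, r) = 6 - 24 = -18)
1/(c + B(15, -2*(4 + 1))) = 1/(√78 - 18) = 1/(-18 + √78)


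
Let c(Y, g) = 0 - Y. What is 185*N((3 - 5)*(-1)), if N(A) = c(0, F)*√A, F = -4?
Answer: 0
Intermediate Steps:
c(Y, g) = -Y
N(A) = 0 (N(A) = (-1*0)*√A = 0*√A = 0)
185*N((3 - 5)*(-1)) = 185*0 = 0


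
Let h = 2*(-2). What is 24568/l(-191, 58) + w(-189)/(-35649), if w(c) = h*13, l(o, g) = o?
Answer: -875814700/6808959 ≈ -128.63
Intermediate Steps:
h = -4
w(c) = -52 (w(c) = -4*13 = -52)
24568/l(-191, 58) + w(-189)/(-35649) = 24568/(-191) - 52/(-35649) = 24568*(-1/191) - 52*(-1/35649) = -24568/191 + 52/35649 = -875814700/6808959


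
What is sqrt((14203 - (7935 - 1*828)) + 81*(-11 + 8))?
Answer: sqrt(6853) ≈ 82.783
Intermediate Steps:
sqrt((14203 - (7935 - 1*828)) + 81*(-11 + 8)) = sqrt((14203 - (7935 - 828)) + 81*(-3)) = sqrt((14203 - 1*7107) - 243) = sqrt((14203 - 7107) - 243) = sqrt(7096 - 243) = sqrt(6853)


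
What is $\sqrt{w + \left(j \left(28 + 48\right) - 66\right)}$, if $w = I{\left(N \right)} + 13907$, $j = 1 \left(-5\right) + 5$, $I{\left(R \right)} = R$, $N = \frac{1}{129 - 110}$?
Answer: $\frac{6 \sqrt{138795}}{19} \approx 117.65$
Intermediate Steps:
$N = \frac{1}{19} \approx 0.052632$
$j = 0$ ($j = -5 + 5 = 0$)
$w = \frac{264234}{19}$ ($w = \frac{1}{19} + 13907 = \frac{264234}{19} \approx 13907.0$)
$\sqrt{w + \left(j \left(28 + 48\right) - 66\right)} = \sqrt{\frac{264234}{19} - \left(66 + 0 \left(28 + 48\right)\right)} = \sqrt{\frac{264234}{19} + \left(0 \cdot 76 - 66\right)} = \sqrt{\frac{264234}{19} + \left(0 - 66\right)} = \sqrt{\frac{264234}{19} - 66} = \sqrt{\frac{262980}{19}} = \frac{6 \sqrt{138795}}{19}$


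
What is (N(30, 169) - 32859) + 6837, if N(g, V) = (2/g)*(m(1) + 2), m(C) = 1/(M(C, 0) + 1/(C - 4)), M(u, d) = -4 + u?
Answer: -3903283/150 ≈ -26022.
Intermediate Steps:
m(C) = 1/(-4 + C + 1/(-4 + C)) (m(C) = 1/((-4 + C) + 1/(C - 4)) = 1/((-4 + C) + 1/(-4 + C)) = 1/(-4 + C + 1/(-4 + C)))
N(g, V) = 17/(5*g) (N(g, V) = (2/g)*((-4 + 1)/(17 + 1² - 8*1) + 2) = (2/g)*(-3/(17 + 1 - 8) + 2) = (2/g)*(-3/10 + 2) = (2/g)*(17/10) = 17/(5*g))
(N(30, 169) - 32859) + 6837 = ((17/5)/30 - 32859) + 6837 = ((17/5)*(1/30) - 32859) + 6837 = (17/150 - 32859) + 6837 = -4928833/150 + 6837 = -3903283/150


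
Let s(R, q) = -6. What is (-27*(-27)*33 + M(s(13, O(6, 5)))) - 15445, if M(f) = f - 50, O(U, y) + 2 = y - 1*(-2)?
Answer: 8556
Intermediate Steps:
O(U, y) = y (O(U, y) = -2 + (y - 1*(-2)) = -2 + (y + 2) = -2 + (2 + y) = y)
M(f) = -50 + f
(-27*(-27)*33 + M(s(13, O(6, 5)))) - 15445 = (-27*(-27)*33 + (-50 - 6)) - 15445 = (729*33 - 56) - 15445 = (24057 - 56) - 15445 = 24001 - 15445 = 8556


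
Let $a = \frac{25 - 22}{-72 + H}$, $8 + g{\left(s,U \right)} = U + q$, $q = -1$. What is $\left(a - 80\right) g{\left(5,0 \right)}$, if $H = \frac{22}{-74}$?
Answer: $\frac{1926999}{2675} \approx 720.37$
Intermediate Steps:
$H = - \frac{11}{37}$ ($H = 22 \left(- \frac{1}{74}\right) = - \frac{11}{37} \approx -0.2973$)
$g{\left(s,U \right)} = -9 + U$ ($g{\left(s,U \right)} = -8 + \left(U - 1\right) = -8 + \left(-1 + U\right) = -9 + U$)
$a = - \frac{111}{2675}$ ($a = \frac{25 - 22}{-72 - \frac{11}{37}} = \frac{3}{- \frac{2675}{37}} = 3 \left(- \frac{37}{2675}\right) = - \frac{111}{2675} \approx -0.041495$)
$\left(a - 80\right) g{\left(5,0 \right)} = \left(- \frac{111}{2675} - 80\right) \left(-9 + 0\right) = \left(- \frac{111}{2675} - 80\right) \left(-9\right) = \left(- \frac{214111}{2675}\right) \left(-9\right) = \frac{1926999}{2675}$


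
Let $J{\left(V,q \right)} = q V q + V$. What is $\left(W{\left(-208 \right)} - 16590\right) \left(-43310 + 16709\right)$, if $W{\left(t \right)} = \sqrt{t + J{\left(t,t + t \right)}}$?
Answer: $441310590 - 106404 i \sqrt{2249754} \approx 4.4131 \cdot 10^{8} - 1.596 \cdot 10^{8} i$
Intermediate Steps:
$J{\left(V,q \right)} = V + V q^{2}$ ($J{\left(V,q \right)} = V q q + V = V q^{2} + V = V + V q^{2}$)
$W{\left(t \right)} = \sqrt{t + t \left(1 + 4 t^{2}\right)}$ ($W{\left(t \right)} = \sqrt{t + t \left(1 + \left(t + t\right)^{2}\right)} = \sqrt{t + t \left(1 + \left(2 t\right)^{2}\right)} = \sqrt{t + t \left(1 + 4 t^{2}\right)}$)
$\left(W{\left(-208 \right)} - 16590\right) \left(-43310 + 16709\right) = \left(\sqrt{2} \sqrt{-208 + 2 \left(-208\right)^{3}} - 16590\right) \left(-43310 + 16709\right) = \left(\sqrt{2} \sqrt{-208 + 2 \left(-8998912\right)} - 16590\right) \left(-26601\right) = \left(\sqrt{2} \sqrt{-208 - 17997824} - 16590\right) \left(-26601\right) = \left(\sqrt{2} \sqrt{-17998032} - 16590\right) \left(-26601\right) = \left(\sqrt{2} \cdot 4 i \sqrt{1124877} - 16590\right) \left(-26601\right) = \left(4 i \sqrt{2249754} - 16590\right) \left(-26601\right) = \left(-16590 + 4 i \sqrt{2249754}\right) \left(-26601\right) = 441310590 - 106404 i \sqrt{2249754}$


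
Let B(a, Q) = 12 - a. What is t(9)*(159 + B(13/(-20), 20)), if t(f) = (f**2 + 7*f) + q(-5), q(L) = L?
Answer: 477187/20 ≈ 23859.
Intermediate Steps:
t(f) = -5 + f**2 + 7*f (t(f) = (f**2 + 7*f) - 5 = -5 + f**2 + 7*f)
t(9)*(159 + B(13/(-20), 20)) = (-5 + 9**2 + 7*9)*(159 + (12 - 13/(-20))) = (-5 + 81 + 63)*(159 + (12 - 13*(-1)/20)) = 139*(159 + (12 - 1*(-13/20))) = 139*(159 + (12 + 13/20)) = 139*(159 + 253/20) = 139*(3433/20) = 477187/20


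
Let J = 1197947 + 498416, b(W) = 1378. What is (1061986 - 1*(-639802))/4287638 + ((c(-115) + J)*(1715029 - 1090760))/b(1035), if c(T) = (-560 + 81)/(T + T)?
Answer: 40166472546997177363/52266307220 ≈ 7.6850e+8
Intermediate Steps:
c(T) = -479/(2*T) (c(T) = -479*1/(2*T) = -479/(2*T))
J = 1696363
(1061986 - 1*(-639802))/4287638 + ((c(-115) + J)*(1715029 - 1090760))/b(1035) = (1061986 - 1*(-639802))/4287638 + ((-479/2/(-115) + 1696363)*(1715029 - 1090760))/1378 = (1061986 + 639802)*(1/4287638) + ((-479/2*(-1/115) + 1696363)*624269)*(1/1378) = 1701788*(1/4287638) + ((479/230 + 1696363)*624269)*(1/1378) = 850894/2143819 + ((390163969/230)*624269)*(1/1378) = 850894/2143819 + (243567270763661/230)*(1/1378) = 850894/2143819 + 18735943904897/24380 = 40166472546997177363/52266307220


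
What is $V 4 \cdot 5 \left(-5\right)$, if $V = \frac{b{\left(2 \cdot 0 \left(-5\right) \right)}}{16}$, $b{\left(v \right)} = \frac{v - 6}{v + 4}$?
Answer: $\frac{75}{8} \approx 9.375$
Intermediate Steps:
$b{\left(v \right)} = \frac{-6 + v}{4 + v}$
$V = - \frac{3}{32}$ ($V = \frac{\frac{1}{4 + 2 \cdot 0 \left(-5\right)} \left(-6 + 2 \cdot 0 \left(-5\right)\right)}{16} = \frac{-6 + 0 \left(-5\right)}{4 + 0 \left(-5\right)} \frac{1}{16} = \frac{-6 + 0}{4 + 0} \cdot \frac{1}{16} = \frac{1}{4} \left(-6\right) \frac{1}{16} = \left(- \frac{3}{2}\right) \frac{1}{16} = - \frac{3}{32} \approx -0.09375$)
$V 4 \cdot 5 \left(-5\right) = - \frac{3 \cdot 4 \cdot 5 \left(-5\right)}{32} = - \frac{3 \cdot 20 \left(-5\right)}{32} = \left(- \frac{3}{32}\right) \left(-100\right) = \frac{75}{8}$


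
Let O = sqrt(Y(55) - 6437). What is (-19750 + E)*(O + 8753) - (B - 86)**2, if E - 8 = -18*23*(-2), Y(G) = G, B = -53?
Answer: -165573563 - 18914*I*sqrt(6382) ≈ -1.6557e+8 - 1.511e+6*I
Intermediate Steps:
O = I*sqrt(6382) (O = sqrt(55 - 6437) = sqrt(-6382) = I*sqrt(6382) ≈ 79.887*I)
E = 836 (E = 8 - 18*23*(-2) = 8 - 414*(-2) = 8 + 828 = 836)
(-19750 + E)*(O + 8753) - (B - 86)**2 = (-19750 + 836)*(I*sqrt(6382) + 8753) - (-53 - 86)**2 = -18914*(8753 + I*sqrt(6382)) - 1*(-139)**2 = (-165554242 - 18914*I*sqrt(6382)) - 1*19321 = (-165554242 - 18914*I*sqrt(6382)) - 19321 = -165573563 - 18914*I*sqrt(6382)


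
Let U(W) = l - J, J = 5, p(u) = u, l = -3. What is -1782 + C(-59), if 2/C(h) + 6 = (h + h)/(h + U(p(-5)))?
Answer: -253111/142 ≈ -1782.5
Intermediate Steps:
U(W) = -8 (U(W) = -3 - 1*5 = -3 - 5 = -8)
C(h) = 2/(-6 + 2*h/(-8 + h)) (C(h) = 2/(-6 + (h + h)/(h - 8)) = 2/(-6 + (2*h)/(-8 + h)) = 2/(-6 + 2*h/(-8 + h)))
-1782 + C(-59) = -1782 + (8 - 1*(-59))/(2*(-12 - 59)) = -1782 + (1/2)*(8 + 59)/(-71) = -1782 + (1/2)*(-1/71)*67 = -1782 - 67/142 = -253111/142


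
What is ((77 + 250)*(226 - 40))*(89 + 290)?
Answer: 23051538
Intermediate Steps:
((77 + 250)*(226 - 40))*(89 + 290) = (327*186)*379 = 60822*379 = 23051538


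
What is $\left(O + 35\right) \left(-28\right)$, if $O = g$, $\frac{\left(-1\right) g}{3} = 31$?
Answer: $1624$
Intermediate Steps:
$g = -93$ ($g = \left(-3\right) 31 = -93$)
$O = -93$
$\left(O + 35\right) \left(-28\right) = \left(-93 + 35\right) \left(-28\right) = \left(-58\right) \left(-28\right) = 1624$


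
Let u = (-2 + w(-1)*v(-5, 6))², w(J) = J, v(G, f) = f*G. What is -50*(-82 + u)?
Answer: -35100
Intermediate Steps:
v(G, f) = G*f
u = 784 (u = (-2 - (-5)*6)² = (-2 - 1*(-30))² = (-2 + 30)² = 28² = 784)
-50*(-82 + u) = -50*(-82 + 784) = -50*702 = -35100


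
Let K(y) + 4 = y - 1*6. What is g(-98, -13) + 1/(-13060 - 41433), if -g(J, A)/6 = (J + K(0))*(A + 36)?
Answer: 812163671/54493 ≈ 14904.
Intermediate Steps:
K(y) = -10 + y (K(y) = -4 + (y - 1*6) = -4 + (y - 6) = -4 + (-6 + y) = -10 + y)
g(J, A) = -6*(-10 + J)*(36 + A) (g(J, A) = -6*(J + (-10 + 0))*(A + 36) = -6*(J - 10)*(36 + A) = -6*(-10 + J)*(36 + A))
g(-98, -13) + 1/(-13060 - 41433) = (2160 - 216*(-98) + 60*(-13) - 6*(-13)*(-98)) + 1/(-13060 - 41433) = (2160 + 21168 - 780 - 7644) + 1/(-54493) = 14904 - 1/54493 = 812163671/54493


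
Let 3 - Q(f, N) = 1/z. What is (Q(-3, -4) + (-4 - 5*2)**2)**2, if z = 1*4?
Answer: 632025/16 ≈ 39502.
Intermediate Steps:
z = 4
Q(f, N) = 11/4 (Q(f, N) = 3 - 1/4 = 11/4)
(Q(-3, -4) + (-4 - 5*2)**2)**2 = (11/4 + (-4 - 5*2)**2)**2 = (11/4 + (-4 - 10)**2)**2 = (11/4 + (-14)**2)**2 = (11/4 + 196)**2 = (795/4)**2 = 632025/16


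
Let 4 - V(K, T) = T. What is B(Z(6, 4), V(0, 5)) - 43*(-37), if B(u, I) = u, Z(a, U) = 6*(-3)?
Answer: 1573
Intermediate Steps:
Z(a, U) = -18
V(K, T) = 4 - T
B(Z(6, 4), V(0, 5)) - 43*(-37) = -18 - 43*(-37) = -18 + 1591 = 1573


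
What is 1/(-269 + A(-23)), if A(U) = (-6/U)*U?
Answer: -1/275 ≈ -0.0036364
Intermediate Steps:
A(U) = -6
1/(-269 + A(-23)) = 1/(-269 - 6) = 1/(-275) = -1/275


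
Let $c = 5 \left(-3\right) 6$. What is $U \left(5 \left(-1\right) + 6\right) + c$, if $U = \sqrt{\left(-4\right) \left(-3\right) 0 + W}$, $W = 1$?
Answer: $-89$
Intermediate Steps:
$c = -90$ ($c = \left(-15\right) 6 = -90$)
$U = 1$ ($U = \sqrt{\left(-4\right) \left(-3\right) 0 + 1} = \sqrt{12 \cdot 0 + 1} = \sqrt{0 + 1} = \sqrt{1} = 1$)
$U \left(5 \left(-1\right) + 6\right) + c = 1 \left(5 \left(-1\right) + 6\right) - 90 = 1 \left(-5 + 6\right) - 90 = 1 \cdot 1 - 90 = 1 - 90 = -89$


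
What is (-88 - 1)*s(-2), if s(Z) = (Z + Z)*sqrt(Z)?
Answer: 356*I*sqrt(2) ≈ 503.46*I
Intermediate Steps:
s(Z) = 2*Z**(3/2) (s(Z) = (2*Z)*sqrt(Z) = 2*Z**(3/2))
(-88 - 1)*s(-2) = (-88 - 1)*(2*(-2)**(3/2)) = -178*(-2*I*sqrt(2)) = -(-356)*I*sqrt(2) = 356*I*sqrt(2)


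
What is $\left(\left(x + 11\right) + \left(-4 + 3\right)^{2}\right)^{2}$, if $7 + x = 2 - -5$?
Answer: $144$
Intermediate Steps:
$x = 0$ ($x = -7 + \left(2 - -5\right) = -7 + \left(2 + 5\right) = -7 + 7 = 0$)
$\left(\left(x + 11\right) + \left(-4 + 3\right)^{2}\right)^{2} = \left(\left(0 + 11\right) + \left(-4 + 3\right)^{2}\right)^{2} = \left(11 + \left(-1\right)^{2}\right)^{2} = \left(11 + 1\right)^{2} = 12^{2} = 144$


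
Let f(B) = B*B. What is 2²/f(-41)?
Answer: 4/1681 ≈ 0.0023795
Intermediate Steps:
f(B) = B²
2²/f(-41) = 2²/((-41)²) = 4/1681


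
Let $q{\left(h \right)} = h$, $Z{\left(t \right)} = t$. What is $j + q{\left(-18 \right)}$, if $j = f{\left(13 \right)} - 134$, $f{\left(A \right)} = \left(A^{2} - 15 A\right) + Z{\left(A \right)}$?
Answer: $-165$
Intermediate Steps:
$f{\left(A \right)} = A^{2} - 14 A$ ($f{\left(A \right)} = \left(A^{2} - 15 A\right) + A = A^{2} - 14 A$)
$j = -147$ ($j = 13 \left(-14 + 13\right) - 134 = 13 \left(-1\right) - 134 = -13 - 134 = -147$)
$j + q{\left(-18 \right)} = -147 - 18 = -165$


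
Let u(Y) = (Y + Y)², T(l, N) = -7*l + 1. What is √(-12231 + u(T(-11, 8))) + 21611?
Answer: 21611 + 3*√1345 ≈ 21721.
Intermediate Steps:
T(l, N) = 1 - 7*l
u(Y) = 4*Y² (u(Y) = (2*Y)² = 4*Y²)
√(-12231 + u(T(-11, 8))) + 21611 = √(-12231 + 4*(1 - 7*(-11))²) + 21611 = √(-12231 + 4*(1 + 77)²) + 21611 = √(-12231 + 4*78²) + 21611 = √(-12231 + 4*6084) + 21611 = √(-12231 + 24336) + 21611 = √12105 + 21611 = 3*√1345 + 21611 = 21611 + 3*√1345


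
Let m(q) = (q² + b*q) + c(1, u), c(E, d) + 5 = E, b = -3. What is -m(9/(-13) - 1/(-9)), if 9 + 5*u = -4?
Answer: 26264/13689 ≈ 1.9186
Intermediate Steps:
u = -13/5 (u = -9/5 + (⅕)*(-4) = -9/5 - ⅘ = -13/5 ≈ -2.6000)
c(E, d) = -5 + E
m(q) = -4 + q² - 3*q (m(q) = (q² - 3*q) + (-5 + 1) = (q² - 3*q) - 4 = -4 + q² - 3*q)
-m(9/(-13) - 1/(-9)) = -(-4 + (9/(-13) - 1/(-9))² - 3*(9/(-13) - 1/(-9))) = -(-4 + (9*(-1/13) - 1*(-⅑))² - 3*(9*(-1/13) - 1*(-⅑))) = -(-4 + (-9/13 + ⅑)² - 3*(-9/13 + ⅑)) = -(-4 + (-68/117)² - 3*(-68/117)) = -(-4 + 4624/13689 + 68/39) = -1*(-26264/13689) = 26264/13689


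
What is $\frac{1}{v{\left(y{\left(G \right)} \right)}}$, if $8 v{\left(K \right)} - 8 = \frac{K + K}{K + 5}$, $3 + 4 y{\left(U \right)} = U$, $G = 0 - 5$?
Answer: $\frac{6}{5} \approx 1.2$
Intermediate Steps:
$G = -5$ ($G = 0 - 5 = -5$)
$y{\left(U \right)} = - \frac{3}{4} + \frac{U}{4}$
$v{\left(K \right)} = 1 + \frac{K}{4 \left(5 + K\right)}$ ($v{\left(K \right)} = 1 + \frac{\left(K + K\right) \frac{1}{K + 5}}{8} = 1 + \frac{2 K \frac{1}{5 + K}}{8} = 1 + \frac{K}{4 \left(5 + K\right)}$)
$\frac{1}{v{\left(y{\left(G \right)} \right)}} = \frac{1}{\frac{5}{4} \frac{1}{5 + \left(- \frac{3}{4} + \frac{1}{4} \left(-5\right)\right)} \left(4 + \left(- \frac{3}{4} + \frac{1}{4} \left(-5\right)\right)\right)} = \frac{1}{\frac{5}{4} \frac{1}{5 - 2} \left(4 - 2\right)} = \frac{1}{\frac{5}{4} \cdot \frac{1}{3} \cdot 2} = \frac{1}{\frac{5}{6}} = \frac{6}{5}$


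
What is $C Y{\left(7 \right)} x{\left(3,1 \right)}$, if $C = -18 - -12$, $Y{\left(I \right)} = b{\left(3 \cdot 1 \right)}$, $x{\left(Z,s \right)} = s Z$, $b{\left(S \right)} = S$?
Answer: $-54$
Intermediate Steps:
$x{\left(Z,s \right)} = Z s$
$Y{\left(I \right)} = 3$ ($Y{\left(I \right)} = 3 \cdot 1 = 3$)
$C = -6$ ($C = -18 + 12 = -6$)
$C Y{\left(7 \right)} x{\left(3,1 \right)} = - 6 \cdot 3 \cdot 3 \cdot 1 = - 6 \cdot 3 \cdot 3 = \left(-6\right) 9 = -54$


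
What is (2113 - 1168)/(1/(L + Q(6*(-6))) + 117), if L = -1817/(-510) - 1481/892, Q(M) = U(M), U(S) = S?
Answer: 2443087395/302401667 ≈ 8.0789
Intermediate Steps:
Q(M) = M
L = 432727/227460 (L = -1817*(-1/510) - 1481*1/892 = 1817/510 - 1481/892 = 432727/227460 ≈ 1.9024)
(2113 - 1168)/(1/(L + Q(6*(-6))) + 117) = (2113 - 1168)/(1/(432727/227460 + 6*(-6)) + 117) = 945/(1/(432727/227460 - 36) + 117) = 945/(1/(-7755833/227460) + 117) = 945/(-227460/7755833 + 117) = 945/(907205001/7755833) = 945*(7755833/907205001) = 2443087395/302401667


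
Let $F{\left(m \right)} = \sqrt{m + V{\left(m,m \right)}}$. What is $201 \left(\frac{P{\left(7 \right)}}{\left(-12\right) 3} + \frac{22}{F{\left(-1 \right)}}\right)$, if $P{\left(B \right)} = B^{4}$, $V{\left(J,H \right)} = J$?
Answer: $- \frac{160867}{12} - 2211 i \sqrt{2} \approx -13406.0 - 3126.8 i$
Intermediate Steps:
$F{\left(m \right)} = \sqrt{2} \sqrt{m}$ ($F{\left(m \right)} = \sqrt{m + m} = \sqrt{2 m} = \sqrt{2} \sqrt{m}$)
$201 \left(\frac{P{\left(7 \right)}}{\left(-12\right) 3} + \frac{22}{F{\left(-1 \right)}}\right) = 201 \left(\frac{7^{4}}{\left(-12\right) 3} + \frac{22}{\sqrt{2} \sqrt{-1}}\right) = 201 \left(\frac{2401}{-36} + \frac{22}{\sqrt{2} i}\right) = 201 \left(2401 \left(- \frac{1}{36}\right) + \frac{22}{i \sqrt{2}}\right) = 201 \left(- \frac{2401}{36} + 22 \left(- \frac{i \sqrt{2}}{2}\right)\right) = 201 \left(- \frac{2401}{36} - 11 i \sqrt{2}\right) = - \frac{160867}{12} - 2211 i \sqrt{2}$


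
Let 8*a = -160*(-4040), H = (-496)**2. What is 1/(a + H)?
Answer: 1/326816 ≈ 3.0598e-6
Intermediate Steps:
H = 246016
a = 80800 (a = (-160*(-4040))/8 = (1/8)*646400 = 80800)
1/(a + H) = 1/(80800 + 246016) = 1/326816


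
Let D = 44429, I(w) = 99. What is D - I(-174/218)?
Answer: 44330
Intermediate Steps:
D - I(-174/218) = 44429 - 1*99 = 44429 - 99 = 44330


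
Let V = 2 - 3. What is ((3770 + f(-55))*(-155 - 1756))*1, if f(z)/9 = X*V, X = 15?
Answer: -6946485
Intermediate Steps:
V = -1
f(z) = -135 (f(z) = 9*(15*(-1)) = 9*(-15) = -135)
((3770 + f(-55))*(-155 - 1756))*1 = ((3770 - 135)*(-155 - 1756))*1 = (3635*(-1911))*1 = -6946485*1 = -6946485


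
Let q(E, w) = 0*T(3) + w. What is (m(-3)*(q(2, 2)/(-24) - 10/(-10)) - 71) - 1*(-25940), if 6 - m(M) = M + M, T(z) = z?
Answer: 25880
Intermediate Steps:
m(M) = 6 - 2*M (m(M) = 6 - (M + M) = 6 - 2*M)
q(E, w) = w (q(E, w) = 0*3 + w = 0 + w = w)
(m(-3)*(q(2, 2)/(-24) - 10/(-10)) - 71) - 1*(-25940) = ((6 - 2*(-3))*(2/(-24) - 10/(-10)) - 71) - 1*(-25940) = ((6 + 6)*(2*(-1/24) - 10*(-⅒)) - 71) + 25940 = (12*(-1/12 + 1) - 71) + 25940 = (12*(11/12) - 71) + 25940 = (11 - 71) + 25940 = -60 + 25940 = 25880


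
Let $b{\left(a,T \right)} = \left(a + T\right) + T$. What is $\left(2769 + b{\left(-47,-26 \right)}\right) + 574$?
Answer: $3244$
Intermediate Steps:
$b{\left(a,T \right)} = a + 2 T$ ($b{\left(a,T \right)} = \left(T + a\right) + T = a + 2 T$)
$\left(2769 + b{\left(-47,-26 \right)}\right) + 574 = \left(2769 + \left(-47 + 2 \left(-26\right)\right)\right) + 574 = \left(2769 - 99\right) + 574 = 2670 + 574 = 3244$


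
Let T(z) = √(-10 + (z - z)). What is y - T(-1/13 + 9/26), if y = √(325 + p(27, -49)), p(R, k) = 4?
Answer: √329 - I*√10 ≈ 18.138 - 3.1623*I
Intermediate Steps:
y = √329 (y = √(325 + 4) = √329 ≈ 18.138)
T(z) = I*√10 (T(z) = √(-10 + 0) = √(-10) = I*√10)
y - T(-1/13 + 9/26) = √329 - I*√10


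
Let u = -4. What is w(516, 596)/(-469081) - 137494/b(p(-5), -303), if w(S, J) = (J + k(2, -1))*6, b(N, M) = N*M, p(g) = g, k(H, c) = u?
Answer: -64501204294/710657715 ≈ -90.763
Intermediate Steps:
k(H, c) = -4
b(N, M) = M*N
w(S, J) = -24 + 6*J (w(S, J) = (J - 4)*6 = (-4 + J)*6 = -24 + 6*J)
w(516, 596)/(-469081) - 137494/b(p(-5), -303) = (-24 + 6*596)/(-469081) - 137494/((-303*(-5))) = (-24 + 3576)*(-1/469081) - 137494/1515 = 3552*(-1/469081) - 137494*1/1515 = -3552/469081 - 137494/1515 = -64501204294/710657715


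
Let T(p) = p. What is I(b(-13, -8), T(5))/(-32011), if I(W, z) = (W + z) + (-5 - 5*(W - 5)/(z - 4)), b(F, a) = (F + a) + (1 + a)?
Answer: -137/32011 ≈ -0.0042798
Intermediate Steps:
b(F, a) = 1 + F + 2*a
I(W, z) = -5 + W + z - 5*(-5 + W)/(-4 + z) (I(W, z) = (W + z) + (-5 - 5*(-5 + W)/(-4 + z)) = -5 + W + z - 5*(-5 + W)/(-4 + z))
I(b(-13, -8), T(5))/(-32011) = ((45 + 5² - 9*(1 - 13 + 2*(-8)) - 9*5 + (1 - 13 + 2*(-8))*5)/(-4 + 5))/(-32011) = ((45 + 25 - 9*(1 - 13 - 16) - 45 + (1 - 13 - 16)*5)/1)*(-1/32011) = (1*(45 + 25 - 9*(-28) - 45 - 28*5))*(-1/32011) = (1*(45 + 25 + 252 - 45 - 140))*(-1/32011) = (1*137)*(-1/32011) = 137*(-1/32011) = -137/32011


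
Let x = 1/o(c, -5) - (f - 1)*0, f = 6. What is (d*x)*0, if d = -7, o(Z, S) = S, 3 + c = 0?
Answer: 0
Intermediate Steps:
c = -3 (c = -3 + 0 = -3)
x = -⅕ (x = 1/(-5) - (6 - 1)*0 = 1*(-⅕) - 5*0 = -⅕ - 1*0 = -⅕ + 0 = -⅕ ≈ -0.20000)
(d*x)*0 = -7*(-⅕)*0 = (7/5)*0 = 0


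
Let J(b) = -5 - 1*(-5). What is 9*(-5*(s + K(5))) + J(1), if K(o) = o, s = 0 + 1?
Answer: -270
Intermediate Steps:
s = 1
J(b) = 0 (J(b) = -5 + 5 = 0)
9*(-5*(s + K(5))) + J(1) = 9*(-5*(1 + 5)) + 0 = 9*(-5*6) + 0 = 9*(-30) + 0 = -270 + 0 = -270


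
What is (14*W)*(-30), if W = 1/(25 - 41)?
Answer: 105/4 ≈ 26.250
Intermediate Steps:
W = -1/16 (W = 1/(-16) = -1/16 ≈ -0.062500)
(14*W)*(-30) = (14*(-1/16))*(-30) = -7/8*(-30) = 105/4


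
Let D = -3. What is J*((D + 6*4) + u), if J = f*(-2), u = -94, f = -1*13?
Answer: -1898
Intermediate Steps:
f = -13
J = 26 (J = -13*(-2) = 26)
J*((D + 6*4) + u) = 26*((-3 + 6*4) - 94) = 26*((-3 + 24) - 94) = 26*(21 - 94) = 26*(-73) = -1898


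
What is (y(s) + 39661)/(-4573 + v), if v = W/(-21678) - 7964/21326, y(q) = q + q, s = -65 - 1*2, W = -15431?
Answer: -9136765420878/1056982227565 ≈ -8.6442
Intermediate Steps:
s = -67 (s = -65 - 2 = -67)
y(q) = 2*q
v = 78218957/231152514 (v = -15431/(-21678) - 7964/21326 = -15431*(-1/21678) - 7964*1/21326 = 15431/21678 - 3982/10663 = 78218957/231152514 ≈ 0.33839)
(y(s) + 39661)/(-4573 + v) = (2*(-67) + 39661)/(-4573 + 78218957/231152514) = (-134 + 39661)/(-1056982227565/231152514) = 39527*(-231152514/1056982227565) = -9136765420878/1056982227565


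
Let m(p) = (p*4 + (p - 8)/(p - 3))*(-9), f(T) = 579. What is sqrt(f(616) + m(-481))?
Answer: sqrt(8656779)/22 ≈ 133.74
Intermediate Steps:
m(p) = -36*p - 9*(-8 + p)/(-3 + p) (m(p) = (4*p + (-8 + p)/(-3 + p))*(-9) = -36*p - 9*(-8 + p)/(-3 + p))
sqrt(f(616) + m(-481)) = sqrt(579 + 9*(8 - 4*(-481)**2 + 11*(-481))/(-3 - 481)) = sqrt(579 + 9*(8 - 4*231361 - 5291)/(-484)) = sqrt(579 + 9*(-1/484)*(8 - 925444 - 5291)) = sqrt(579 + 9*(-1/484)*(-930727)) = sqrt(579 + 8376543/484) = sqrt(8656779/484) = sqrt(8656779)/22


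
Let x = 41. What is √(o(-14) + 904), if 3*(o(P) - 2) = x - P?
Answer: √8319/3 ≈ 30.403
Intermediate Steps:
o(P) = 47/3 - P/3 (o(P) = 2 + (41 - P)/3 = 2 + (41/3 - P/3) = 47/3 - P/3)
√(o(-14) + 904) = √((47/3 - ⅓*(-14)) + 904) = √((47/3 + 14/3) + 904) = √(61/3 + 904) = √(2773/3) = √8319/3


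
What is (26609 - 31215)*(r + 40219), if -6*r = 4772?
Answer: -544756226/3 ≈ -1.8159e+8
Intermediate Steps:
r = -2386/3 (r = -1/6*4772 = -2386/3 ≈ -795.33)
(26609 - 31215)*(r + 40219) = (26609 - 31215)*(-2386/3 + 40219) = -4606*118271/3 = -544756226/3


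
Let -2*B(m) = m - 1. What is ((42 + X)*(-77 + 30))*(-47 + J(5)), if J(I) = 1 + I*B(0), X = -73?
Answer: -126759/2 ≈ -63380.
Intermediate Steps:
B(m) = ½ - m/2 (B(m) = -(m - 1)/2 = -(-1 + m)/2 = ½ - m/2)
J(I) = 1 + I/2 (J(I) = 1 + I*(½ - ½*0) = 1 + I*(½ + 0) = 1 + I*(½) = 1 + I/2)
((42 + X)*(-77 + 30))*(-47 + J(5)) = ((42 - 73)*(-77 + 30))*(-47 + (1 + (½)*5)) = (-31*(-47))*(-47 + (1 + 5/2)) = 1457*(-47 + 7/2) = 1457*(-87/2) = -126759/2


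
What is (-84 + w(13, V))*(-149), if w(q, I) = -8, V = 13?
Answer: 13708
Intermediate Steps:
(-84 + w(13, V))*(-149) = (-84 - 8)*(-149) = -92*(-149) = 13708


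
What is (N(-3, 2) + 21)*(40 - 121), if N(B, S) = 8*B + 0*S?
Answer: 243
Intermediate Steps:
N(B, S) = 8*B (N(B, S) = 8*B + 0 = 8*B)
(N(-3, 2) + 21)*(40 - 121) = (8*(-3) + 21)*(40 - 121) = (-24 + 21)*(-81) = -3*(-81) = 243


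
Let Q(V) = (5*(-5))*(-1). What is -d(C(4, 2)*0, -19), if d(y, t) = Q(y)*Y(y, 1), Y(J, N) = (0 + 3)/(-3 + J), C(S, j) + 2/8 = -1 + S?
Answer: 25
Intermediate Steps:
C(S, j) = -5/4 + S (C(S, j) = -¼ + (-1 + S) = -5/4 + S)
Y(J, N) = 3/(-3 + J)
Q(V) = 25 (Q(V) = -25*(-1) = 25)
d(y, t) = 75/(-3 + y) (d(y, t) = 25*(3/(-3 + y)) = 75/(-3 + y))
-d(C(4, 2)*0, -19) = -75/(-3 + (-5/4 + 4)*0) = -75/(-3 + (11/4)*0) = -75/(-3 + 0) = -75/(-3) = -75*(-1)/3 = -1*(-25) = 25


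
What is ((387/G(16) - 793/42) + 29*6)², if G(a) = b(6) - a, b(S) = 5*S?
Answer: 14730244/441 ≈ 33402.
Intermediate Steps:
G(a) = 30 - a (G(a) = 5*6 - a = 30 - a)
((387/G(16) - 793/42) + 29*6)² = ((387/(30 - 1*16) - 793/42) + 29*6)² = ((387/(30 - 16) - 793*1/42) + 174)² = ((387/14 - 793/42) + 174)² = (184/21 + 174)² = (3838/21)² = 14730244/441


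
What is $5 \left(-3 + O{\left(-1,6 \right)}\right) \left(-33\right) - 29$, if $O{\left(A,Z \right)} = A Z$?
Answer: $1456$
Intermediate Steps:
$5 \left(-3 + O{\left(-1,6 \right)}\right) \left(-33\right) - 29 = 5 \left(-3 - 6\right) \left(-33\right) - 29 = 5 \left(-9\right) \left(-33\right) - 29 = \left(-45\right) \left(-33\right) - 29 = 1485 - 29 = 1456$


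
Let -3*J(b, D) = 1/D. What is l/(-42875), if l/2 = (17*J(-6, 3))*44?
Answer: 1496/385875 ≈ 0.0038769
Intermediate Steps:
J(b, D) = -1/(3*D)
l = -1496/9 (l = 2*((17*(-1/3/3))*44) = 2*((17*(-1/3*1/3))*44) = 2*((17*(-1/9))*44) = 2*(-17/9*44) = 2*(-748/9) = -1496/9 ≈ -166.22)
l/(-42875) = -1496/9/(-42875) = -1496/9*(-1/42875) = 1496/385875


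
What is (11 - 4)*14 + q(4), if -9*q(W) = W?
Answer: 878/9 ≈ 97.556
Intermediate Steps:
q(W) = -W/9
(11 - 4)*14 + q(4) = (11 - 4)*14 - ⅑*4 = 7*14 - 4/9 = 98 - 4/9 = 878/9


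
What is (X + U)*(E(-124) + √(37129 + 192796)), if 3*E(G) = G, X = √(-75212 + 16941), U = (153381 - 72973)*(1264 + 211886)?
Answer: -(124 - 15*√9197)*(17138965200 + I*√58271)/3 ≈ 7.5098e+12 + 1.0577e+5*I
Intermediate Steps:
U = 17138965200 (U = 80408*213150 = 17138965200)
X = I*√58271 (X = √(-58271) = I*√58271 ≈ 241.39*I)
E(G) = G/3
(X + U)*(E(-124) + √(37129 + 192796)) = (I*√58271 + 17138965200)*((⅓)*(-124) + √(37129 + 192796)) = (17138965200 + I*√58271)*(-124/3 + √229925) = (17138965200 + I*√58271)*(-124/3 + 5*√9197)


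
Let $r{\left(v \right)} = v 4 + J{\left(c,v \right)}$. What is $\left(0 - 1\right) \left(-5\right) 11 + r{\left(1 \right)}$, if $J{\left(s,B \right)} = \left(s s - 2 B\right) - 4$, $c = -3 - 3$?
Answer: $89$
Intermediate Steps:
$c = -6$
$J{\left(s,B \right)} = -4 + s^{2} - 2 B$ ($J{\left(s,B \right)} = \left(s^{2} - 2 B\right) - 4 = -4 + s^{2} - 2 B$)
$r{\left(v \right)} = 32 + 2 v$ ($r{\left(v \right)} = v 4 - \left(4 - 36 + 2 v\right) = 4 v - \left(-32 + 2 v\right) = 32 + 2 v$)
$\left(0 - 1\right) \left(-5\right) 11 + r{\left(1 \right)} = \left(0 - 1\right) \left(-5\right) 11 + \left(32 + 2 \cdot 1\right) = \left(-1\right) \left(-5\right) 11 + \left(32 + 2\right) = 5 \cdot 11 + 34 = 55 + 34 = 89$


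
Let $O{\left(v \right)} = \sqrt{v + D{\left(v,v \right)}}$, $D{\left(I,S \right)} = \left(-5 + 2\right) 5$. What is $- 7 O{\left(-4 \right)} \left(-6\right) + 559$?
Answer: $559 + 42 i \sqrt{19} \approx 559.0 + 183.07 i$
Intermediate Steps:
$D{\left(I,S \right)} = -15$ ($D{\left(I,S \right)} = \left(-3\right) 5 = -15$)
$O{\left(v \right)} = \sqrt{-15 + v}$ ($O{\left(v \right)} = \sqrt{v - 15} = \sqrt{-15 + v}$)
$- 7 O{\left(-4 \right)} \left(-6\right) + 559 = - 7 \sqrt{-15 - 4} \left(-6\right) + 559 = - 7 \sqrt{-19} \left(-6\right) + 559 = - 7 i \sqrt{19} \left(-6\right) + 559 = 42 i \sqrt{19} + 559 = 559 + 42 i \sqrt{19}$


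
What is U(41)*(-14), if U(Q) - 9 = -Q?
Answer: 448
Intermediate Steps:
U(Q) = 9 - Q
U(41)*(-14) = (9 - 1*41)*(-14) = (9 - 41)*(-14) = -32*(-14) = 448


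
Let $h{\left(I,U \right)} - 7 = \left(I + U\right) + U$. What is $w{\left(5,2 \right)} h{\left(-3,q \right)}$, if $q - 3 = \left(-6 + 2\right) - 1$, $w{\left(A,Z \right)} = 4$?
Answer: $0$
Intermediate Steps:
$q = -2$ ($q = 3 + \left(\left(-6 + 2\right) - 1\right) = 3 - 5 = -2$)
$h{\left(I,U \right)} = 7 + I + 2 U$ ($h{\left(I,U \right)} = 7 + \left(\left(I + U\right) + U\right) = 7 + \left(I + 2 U\right) = 7 + I + 2 U$)
$w{\left(5,2 \right)} h{\left(-3,q \right)} = 4 \left(7 - 3 + 2 \left(-2\right)\right) = 4 \left(7 - 3 - 4\right) = 4 \cdot 0 = 0$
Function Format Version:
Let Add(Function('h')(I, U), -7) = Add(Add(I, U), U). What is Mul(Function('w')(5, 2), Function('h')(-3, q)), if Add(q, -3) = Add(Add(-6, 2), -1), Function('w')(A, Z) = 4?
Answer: 0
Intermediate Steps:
q = -2 (q = Add(3, Add(Add(-6, 2), -1)) = Add(3, Add(-4, -1)) = Add(3, -5) = -2)
Function('h')(I, U) = Add(7, I, Mul(2, U)) (Function('h')(I, U) = Add(7, Add(Add(I, U), U)) = Add(7, Add(I, Mul(2, U))) = Add(7, I, Mul(2, U)))
Mul(Function('w')(5, 2), Function('h')(-3, q)) = Mul(4, Add(7, -3, Mul(2, -2))) = Mul(4, Add(7, -3, -4)) = Mul(4, 0) = 0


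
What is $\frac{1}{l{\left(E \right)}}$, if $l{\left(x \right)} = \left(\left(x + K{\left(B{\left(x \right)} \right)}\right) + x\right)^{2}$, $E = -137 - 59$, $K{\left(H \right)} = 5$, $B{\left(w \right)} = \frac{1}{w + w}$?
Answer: $\frac{1}{149769} \approx 6.6769 \cdot 10^{-6}$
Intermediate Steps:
$B{\left(w \right)} = \frac{1}{2 w}$
$E = -196$ ($E = -137 - 59 = -196$)
$l{\left(x \right)} = \left(5 + 2 x\right)^{2}$ ($l{\left(x \right)} = \left(\left(x + 5\right) + x\right)^{2} = \left(\left(5 + x\right) + x\right)^{2} = \left(5 + 2 x\right)^{2}$)
$\frac{1}{l{\left(E \right)}} = \frac{1}{\left(5 + 2 \left(-196\right)\right)^{2}} = \frac{1}{\left(5 - 392\right)^{2}} = \frac{1}{\left(-387\right)^{2}} = \frac{1}{149769}$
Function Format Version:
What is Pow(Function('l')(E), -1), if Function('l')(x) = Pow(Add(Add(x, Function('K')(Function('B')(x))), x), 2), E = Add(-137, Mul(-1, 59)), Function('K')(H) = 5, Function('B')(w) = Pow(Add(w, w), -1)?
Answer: Rational(1, 149769) ≈ 6.6769e-6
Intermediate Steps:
Function('B')(w) = Mul(Rational(1, 2), Pow(w, -1)) (Function('B')(w) = Pow(Mul(2, w), -1) = Mul(Rational(1, 2), Pow(w, -1)))
E = -196 (E = Add(-137, -59) = -196)
Function('l')(x) = Pow(Add(5, Mul(2, x)), 2) (Function('l')(x) = Pow(Add(Add(x, 5), x), 2) = Pow(Add(Add(5, x), x), 2) = Pow(Add(5, Mul(2, x)), 2))
Pow(Function('l')(E), -1) = Pow(Pow(Add(5, Mul(2, -196)), 2), -1) = Pow(Pow(Add(5, -392), 2), -1) = Pow(Pow(-387, 2), -1) = Pow(149769, -1) = Rational(1, 149769)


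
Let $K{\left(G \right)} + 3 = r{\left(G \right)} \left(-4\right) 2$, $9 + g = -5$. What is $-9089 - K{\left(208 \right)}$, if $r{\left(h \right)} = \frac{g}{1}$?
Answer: $-9198$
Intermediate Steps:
$g = -14$ ($g = -9 - 5 = -14$)
$r{\left(h \right)} = -14$ ($r{\left(h \right)} = - \frac{14}{1} = \left(-14\right) 1 = -14$)
$K{\left(G \right)} = 109$ ($K{\left(G \right)} = -3 + \left(-14\right) \left(-4\right) 2 = -3 + 56 \cdot 2 = -3 + 112 = 109$)
$-9089 - K{\left(208 \right)} = -9089 - 109 = -9198$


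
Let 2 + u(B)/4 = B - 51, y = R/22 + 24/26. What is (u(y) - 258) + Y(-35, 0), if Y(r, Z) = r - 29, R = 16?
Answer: -75418/143 ≈ -527.40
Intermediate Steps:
y = 236/143 (y = 16/22 + 24/26 = 16*(1/22) + 24*(1/26) = 8/11 + 12/13 = 236/143 ≈ 1.6503)
Y(r, Z) = -29 + r
u(B) = -212 + 4*B (u(B) = -8 + 4*(B - 51) = -8 + 4*(-51 + B) = -8 + (-204 + 4*B) = -212 + 4*B)
(u(y) - 258) + Y(-35, 0) = ((-212 + 4*(236/143)) - 258) + (-29 - 35) = ((-212 + 944/143) - 258) - 64 = (-29372/143 - 258) - 64 = -66266/143 - 64 = -75418/143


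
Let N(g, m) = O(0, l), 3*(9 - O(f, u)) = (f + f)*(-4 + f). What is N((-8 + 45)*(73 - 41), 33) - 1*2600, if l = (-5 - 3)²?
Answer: -2591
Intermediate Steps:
l = 64 (l = (-8)² = 64)
O(f, u) = 9 - 2*f*(-4 + f)/3 (O(f, u) = 9 - (f + f)*(-4 + f)/3 = 9 - 2*f*(-4 + f)/3)
N(g, m) = 9 (N(g, m) = 9 - ⅔*0² + (8/3)*0 = 9 - ⅔*0 + 0 = 9 + 0 + 0 = 9)
N((-8 + 45)*(73 - 41), 33) - 1*2600 = 9 - 1*2600 = 9 - 2600 = -2591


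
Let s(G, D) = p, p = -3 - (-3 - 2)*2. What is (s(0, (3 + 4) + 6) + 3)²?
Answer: 100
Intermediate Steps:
p = 7 (p = -3 - (-5)*2 = -3 - 1*(-10) = -3 + 10 = 7)
s(G, D) = 7
(s(0, (3 + 4) + 6) + 3)² = (7 + 3)² = 10² = 100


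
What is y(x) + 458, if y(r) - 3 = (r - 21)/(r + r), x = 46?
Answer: 42437/92 ≈ 461.27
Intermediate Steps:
y(r) = 3 + (-21 + r)/(2*r) (y(r) = 3 + (r - 21)/(r + r) = 3 + (-21 + r)/((2*r)) = 3 + (-21 + r)*(1/(2*r)) = 3 + (-21 + r)/(2*r))
y(x) + 458 = (7/2)*(-3 + 46)/46 + 458 = (7/2)*(1/46)*43 + 458 = 301/92 + 458 = 42437/92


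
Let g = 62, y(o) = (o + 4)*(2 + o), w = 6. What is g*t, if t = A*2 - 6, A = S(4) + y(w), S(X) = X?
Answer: 10044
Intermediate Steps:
y(o) = (2 + o)*(4 + o) (y(o) = (4 + o)*(2 + o) = (2 + o)*(4 + o))
A = 84 (A = 4 + (8 + 6² + 6*6) = 4 + (8 + 36 + 36) = 4 + 80 = 84)
t = 162 (t = 84*2 - 6 = 168 - 6 = 162)
g*t = 62*162 = 10044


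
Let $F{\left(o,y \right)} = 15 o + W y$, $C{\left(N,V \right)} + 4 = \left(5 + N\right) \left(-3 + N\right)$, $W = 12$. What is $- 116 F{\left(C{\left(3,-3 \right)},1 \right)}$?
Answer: $5568$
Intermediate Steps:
$C{\left(N,V \right)} = -4 + \left(-3 + N\right) \left(5 + N\right)$ ($C{\left(N,V \right)} = -4 + \left(5 + N\right) \left(-3 + N\right) = -4 + \left(-3 + N\right) \left(5 + N\right)$)
$F{\left(o,y \right)} = 12 y + 15 o$ ($F{\left(o,y \right)} = 15 o + 12 y = 12 y + 15 o$)
$- 116 F{\left(C{\left(3,-3 \right)},1 \right)} = - 116 \left(12 \cdot 1 + 15 \left(-19 + 3^{2} + 2 \cdot 3\right)\right) = - 116 \left(12 + 15 \left(-19 + 9 + 6\right)\right) = - 116 \left(12 + 15 \left(-4\right)\right) = - 116 \left(12 - 60\right) = \left(-116\right) \left(-48\right) = 5568$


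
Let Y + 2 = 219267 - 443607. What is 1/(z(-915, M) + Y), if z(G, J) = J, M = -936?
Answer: -1/225278 ≈ -4.4390e-6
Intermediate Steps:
Y = -224342 (Y = -2 + (219267 - 443607) = -2 - 224340 = -224342)
1/(z(-915, M) + Y) = 1/(-936 - 224342) = 1/(-225278) = -1/225278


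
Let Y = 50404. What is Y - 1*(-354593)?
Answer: 404997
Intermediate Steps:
Y - 1*(-354593) = 50404 - 1*(-354593) = 50404 + 354593 = 404997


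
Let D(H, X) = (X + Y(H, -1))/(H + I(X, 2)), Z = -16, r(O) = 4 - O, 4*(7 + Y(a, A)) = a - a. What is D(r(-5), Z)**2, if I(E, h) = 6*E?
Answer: 529/7569 ≈ 0.069890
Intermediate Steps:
Y(a, A) = -7 (Y(a, A) = -7 + (a - a)/4 = -7 + (1/4)*0 = -7 + 0 = -7)
D(H, X) = (-7 + X)/(H + 6*X) (D(H, X) = (X - 7)/(H + 6*X) = (-7 + X)/(H + 6*X))
D(r(-5), Z)**2 = ((-7 - 16)/((4 - 1*(-5)) + 6*(-16)))**2 = (-23/((4 + 5) - 96))**2 = (-23/(9 - 96))**2 = (-23/(-87))**2 = (-1/87*(-23))**2 = (23/87)**2 = 529/7569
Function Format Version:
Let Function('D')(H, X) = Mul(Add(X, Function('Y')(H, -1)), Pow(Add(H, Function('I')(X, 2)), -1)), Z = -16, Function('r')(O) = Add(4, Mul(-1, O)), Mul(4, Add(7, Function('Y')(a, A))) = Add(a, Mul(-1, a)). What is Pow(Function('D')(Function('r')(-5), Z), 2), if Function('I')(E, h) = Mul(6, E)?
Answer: Rational(529, 7569) ≈ 0.069890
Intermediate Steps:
Function('Y')(a, A) = -7 (Function('Y')(a, A) = Add(-7, Mul(Rational(1, 4), Add(a, Mul(-1, a)))) = Add(-7, Mul(Rational(1, 4), 0)) = Add(-7, 0) = -7)
Function('D')(H, X) = Mul(Pow(Add(H, Mul(6, X)), -1), Add(-7, X)) (Function('D')(H, X) = Mul(Add(X, -7), Pow(Add(H, Mul(6, X)), -1)) = Mul(Add(-7, X), Pow(Add(H, Mul(6, X)), -1)) = Mul(Pow(Add(H, Mul(6, X)), -1), Add(-7, X)))
Pow(Function('D')(Function('r')(-5), Z), 2) = Pow(Mul(Pow(Add(Add(4, Mul(-1, -5)), Mul(6, -16)), -1), Add(-7, -16)), 2) = Pow(Mul(Pow(Add(Add(4, 5), -96), -1), -23), 2) = Pow(Mul(Pow(Add(9, -96), -1), -23), 2) = Pow(Mul(Pow(-87, -1), -23), 2) = Pow(Mul(Rational(-1, 87), -23), 2) = Pow(Rational(23, 87), 2) = Rational(529, 7569)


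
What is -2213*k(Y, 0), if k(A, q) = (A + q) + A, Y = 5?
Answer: -22130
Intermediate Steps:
k(A, q) = q + 2*A
-2213*k(Y, 0) = -2213*(0 + 2*5) = -2213*(0 + 10) = -2213*10 = -22130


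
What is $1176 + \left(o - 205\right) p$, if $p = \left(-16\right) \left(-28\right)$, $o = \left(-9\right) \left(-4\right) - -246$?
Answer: $35672$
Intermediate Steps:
$o = 282$ ($o = 36 + 246 = 282$)
$p = 448$
$1176 + \left(o - 205\right) p = 1176 + \left(282 - 205\right) 448 = 1176 + 77 \cdot 448 = 1176 + 34496 = 35672$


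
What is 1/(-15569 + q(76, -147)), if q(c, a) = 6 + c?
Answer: -1/15487 ≈ -6.4570e-5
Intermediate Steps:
1/(-15569 + q(76, -147)) = 1/(-15569 + (6 + 76)) = 1/(-15569 + 82) = 1/(-15487) = -1/15487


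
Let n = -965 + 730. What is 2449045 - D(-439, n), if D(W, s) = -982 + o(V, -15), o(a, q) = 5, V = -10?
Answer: 2450022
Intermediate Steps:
n = -235
D(W, s) = -977 (D(W, s) = -982 + 5 = -977)
2449045 - D(-439, n) = 2449045 - 1*(-977) = 2449045 + 977 = 2450022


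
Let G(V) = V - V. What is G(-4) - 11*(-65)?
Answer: 715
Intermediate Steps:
G(V) = 0
G(-4) - 11*(-65) = 0 - 11*(-65) = 0 + 715 = 715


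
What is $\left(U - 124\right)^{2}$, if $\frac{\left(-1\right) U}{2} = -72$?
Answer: $400$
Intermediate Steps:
$U = 144$ ($U = \left(-2\right) \left(-72\right) = 144$)
$\left(U - 124\right)^{2} = \left(144 - 124\right)^{2} = 20^{2} = 400$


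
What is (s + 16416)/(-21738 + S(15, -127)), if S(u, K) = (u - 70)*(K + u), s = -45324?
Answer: 14454/7789 ≈ 1.8557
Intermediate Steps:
S(u, K) = (-70 + u)*(K + u)
(s + 16416)/(-21738 + S(15, -127)) = (-45324 + 16416)/(-21738 + (15² - 70*(-127) - 70*15 - 127*15)) = -28908/(-21738 + (225 + 8890 - 1050 - 1905)) = -28908/(-21738 + 6160) = -28908/(-15578) = -28908*(-1/15578) = 14454/7789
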